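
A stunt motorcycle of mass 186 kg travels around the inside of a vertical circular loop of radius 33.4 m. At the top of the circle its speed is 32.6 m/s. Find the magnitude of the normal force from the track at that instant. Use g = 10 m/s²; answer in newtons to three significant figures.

4060 N

At the top, both N and the weight mg point inward (toward the centre), so N + mg = mv²/r.
N = m(v²/r − g) = 186 × ((32.6)²/33.4 − 10.0) = 186 × (31.82 − 10.0) = 186 × 21.82 = 4058 N.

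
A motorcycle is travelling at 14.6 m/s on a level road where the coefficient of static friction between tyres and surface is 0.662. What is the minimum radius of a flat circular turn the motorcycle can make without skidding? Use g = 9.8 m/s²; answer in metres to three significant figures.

At the limit, μ_s m g = m v²/r, so r_min = v²/(μ_s g) = (14.6)²/(0.662 × 9.8) = 213.2/6.488 = 32.86 m.

32.9 m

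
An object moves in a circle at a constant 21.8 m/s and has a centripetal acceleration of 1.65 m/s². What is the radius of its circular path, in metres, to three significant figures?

a_c = v²/r ⇒ r = v²/a_c = (21.8)²/1.65 = 475.2/1.65 = 288.0 m.

288 m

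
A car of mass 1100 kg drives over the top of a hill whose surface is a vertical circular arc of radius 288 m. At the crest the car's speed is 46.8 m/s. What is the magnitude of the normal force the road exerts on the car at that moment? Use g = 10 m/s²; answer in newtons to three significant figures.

2630 N

At the crest the centripetal acceleration points downward (toward the centre of the arc), so mg − N = mv²/r.
N = m(g − v²/r) = 1100 × (10.0 − (46.8)²/288) = 1100 × (10.0 − 7.605) = 1100 × 2.395 = 2635 N.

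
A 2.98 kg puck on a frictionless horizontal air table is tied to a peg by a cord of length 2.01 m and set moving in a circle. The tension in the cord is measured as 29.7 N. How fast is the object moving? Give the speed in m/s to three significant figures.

T = m v²/r ⇒ v = √(T r / m) = √(29.7 × 2.01 / 2.98) = √20.03 = 4.476 m/s.

4.48 m/s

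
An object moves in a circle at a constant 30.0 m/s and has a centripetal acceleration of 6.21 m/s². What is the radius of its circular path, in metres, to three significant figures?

145 m

a_c = v²/r ⇒ r = v²/a_c = (30.0)²/6.21 = 900.0/6.21 = 144.9 m.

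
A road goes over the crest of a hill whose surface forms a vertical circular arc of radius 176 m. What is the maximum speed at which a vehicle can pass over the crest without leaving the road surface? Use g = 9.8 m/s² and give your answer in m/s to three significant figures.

At the crest the centre of the circle is below the vehicle, so the net downward (centripetal) force is mg − N = mv²/r.
The vehicle leaves the road when N → 0, giving v_max = √(g r) = √(9.8 × 176) = 41.53 m/s.

41.5 m/s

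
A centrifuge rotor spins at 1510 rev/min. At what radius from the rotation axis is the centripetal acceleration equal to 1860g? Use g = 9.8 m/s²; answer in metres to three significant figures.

ω = 1510 rev/min × 2π/60 = 158.1 rad/s.
a_c = ω²r = 1860g ⇒ r = 1860 × 9.8 / (158.1)² = 18230/25000 = 0.7290 m.

0.729 m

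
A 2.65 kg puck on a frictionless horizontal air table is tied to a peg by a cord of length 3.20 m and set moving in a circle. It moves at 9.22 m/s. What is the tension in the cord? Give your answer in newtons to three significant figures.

The tension is the only horizontal force, so it supplies the full centripetal force: T = m v²/r = 2.65 × (9.220)²/3.20 = 2.65 × 85.01/3.20 = 70.40 N.

70.4 N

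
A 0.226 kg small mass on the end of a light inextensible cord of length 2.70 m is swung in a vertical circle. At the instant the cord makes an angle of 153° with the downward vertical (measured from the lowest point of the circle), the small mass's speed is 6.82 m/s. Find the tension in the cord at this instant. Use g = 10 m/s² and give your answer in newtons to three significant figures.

1.88 N

Take the radial direction toward the centre of the circle as positive. The component of the weight along the string toward the centre is −mg cos φ (φ measured from the bottom), so Newton's second law along the string gives T − mg cos φ = m v²/r.
cos 153° = -0.8910, so T = m(v²/r + g cos φ) = 0.226 × ((6.82)²/2.70 + 10.0 × -0.8910) = 0.226 × (17.23 + (-8.910)) = 0.226 × 8.317 = 1.880 N.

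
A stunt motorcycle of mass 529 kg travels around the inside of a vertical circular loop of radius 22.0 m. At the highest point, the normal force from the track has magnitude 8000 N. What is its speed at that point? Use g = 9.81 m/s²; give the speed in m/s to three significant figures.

At the top, N + mg = mv²/r, so v = √(r(N/m + g)) = √(22.0 × (8000/529 + 9.81)) = √(22.0 × 24.93) = √548.5 = 23.42 m/s.

23.4 m/s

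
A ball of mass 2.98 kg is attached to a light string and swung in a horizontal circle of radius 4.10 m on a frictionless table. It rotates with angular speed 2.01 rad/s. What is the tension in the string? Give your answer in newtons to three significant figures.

v = ωr = 2.01 × 4.10 = 8.241 m/s.
The tension is the only horizontal force, so it supplies the full centripetal force: T = m v²/r = 2.98 × (8.241)²/4.10 = 2.98 × 67.91/4.10 = 49.36 N.

49.4 N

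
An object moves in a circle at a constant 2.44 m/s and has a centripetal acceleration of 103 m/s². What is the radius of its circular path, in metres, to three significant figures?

0.0578 m

a_c = v²/r ⇒ r = v²/a_c = (2.44)²/103 = 5.954/103 = 0.05780 m.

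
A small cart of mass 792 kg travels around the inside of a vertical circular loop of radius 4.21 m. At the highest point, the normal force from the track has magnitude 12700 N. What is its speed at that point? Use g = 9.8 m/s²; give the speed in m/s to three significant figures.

10.4 m/s

At the top, N + mg = mv²/r, so v = √(r(N/m + g)) = √(4.21 × (12700/792 + 9.8)) = √(4.21 × 25.84) = √108.8 = 10.43 m/s.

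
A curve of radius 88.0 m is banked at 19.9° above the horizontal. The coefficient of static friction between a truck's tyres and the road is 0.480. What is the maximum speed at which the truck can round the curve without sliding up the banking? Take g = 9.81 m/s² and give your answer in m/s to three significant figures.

29.7 m/s

At the maximum speed, friction acts down the slope at its limiting value f = μN. Radially (horizontal, toward centre): N sinθ + μN cosθ = mv²/r. Vertically: N cosθ − μN sinθ = mg.
Dividing: v² = r g (sinθ + μcosθ)/(cosθ − μsinθ).
sinθ + μcosθ = 0.3404 + 0.480×0.9403 = 0.7917; cosθ − μsinθ = 0.9403 − 0.480×0.3404 = 0.7769.
v² = 88.0 × 9.81 × 0.7917/0.7769 = 879.7 m²/s², so v = 29.66 m/s.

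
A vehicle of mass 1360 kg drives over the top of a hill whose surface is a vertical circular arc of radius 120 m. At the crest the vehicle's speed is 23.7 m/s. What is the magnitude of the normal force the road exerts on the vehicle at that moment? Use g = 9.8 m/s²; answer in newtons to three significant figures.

At the crest the centripetal acceleration points downward (toward the centre of the arc), so mg − N = mv²/r.
N = m(g − v²/r) = 1360 × (9.8 − (23.7)²/120) = 1360 × (9.8 − 4.681) = 1360 × 5.119 = 6962 N.

6960 N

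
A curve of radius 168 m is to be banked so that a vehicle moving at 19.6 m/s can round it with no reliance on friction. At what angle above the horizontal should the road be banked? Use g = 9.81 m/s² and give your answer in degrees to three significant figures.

13.1°

With no friction, the horizontal component of the normal force provides the centripetal force: N sinθ = mv²/r, while N cosθ = mg vertically.
Dividing: tanθ = v²/(r g) = (19.6)²/(168 × 9.81) = 384.2/1648 = 0.2331.
θ = arctan(0.2331) = 13.12°.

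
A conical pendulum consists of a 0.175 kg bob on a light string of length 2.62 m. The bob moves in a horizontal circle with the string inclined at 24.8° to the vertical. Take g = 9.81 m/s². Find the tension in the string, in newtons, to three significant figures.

1.89 N

Vertically the bob has no acceleration, so T cosθ = mg.
T = mg/cosθ = 0.175 × 9.81 / cos 24.8° = 1.717/0.9078 = 1.891 N.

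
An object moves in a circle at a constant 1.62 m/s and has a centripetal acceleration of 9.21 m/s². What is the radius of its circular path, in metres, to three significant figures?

0.285 m

a_c = v²/r ⇒ r = v²/a_c = (1.62)²/9.21 = 2.624/9.21 = 0.2850 m.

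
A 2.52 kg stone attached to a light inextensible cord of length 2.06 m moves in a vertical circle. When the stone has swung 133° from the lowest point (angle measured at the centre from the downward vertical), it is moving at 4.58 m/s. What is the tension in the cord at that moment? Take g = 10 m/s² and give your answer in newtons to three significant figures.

8.47 N

Take the radial direction toward the centre of the circle as positive. The component of the weight along the string toward the centre is −mg cos φ (φ measured from the bottom), so Newton's second law along the string gives T − mg cos φ = m v²/r.
cos 133° = -0.6820, so T = m(v²/r + g cos φ) = 2.52 × ((4.58)²/2.06 + 10.0 × -0.6820) = 2.52 × (10.18 + (-6.820)) = 2.52 × 3.363 = 8.474 N.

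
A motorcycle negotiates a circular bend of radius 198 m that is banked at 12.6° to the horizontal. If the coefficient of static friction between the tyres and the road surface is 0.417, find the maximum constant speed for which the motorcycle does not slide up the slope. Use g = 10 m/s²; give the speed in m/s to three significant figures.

At the maximum speed, friction acts down the slope at its limiting value f = μN. Radially (horizontal, toward centre): N sinθ + μN cosθ = mv²/r. Vertically: N cosθ − μN sinθ = mg.
Dividing: v² = r g (sinθ + μcosθ)/(cosθ − μsinθ).
sinθ + μcosθ = 0.2181 + 0.417×0.9759 = 0.6251; cosθ − μsinθ = 0.9759 − 0.417×0.2181 = 0.8850.
v² = 198 × 10.0 × 0.6251/0.8850 = 1399 m²/s², so v = 37.40 m/s.

37.4 m/s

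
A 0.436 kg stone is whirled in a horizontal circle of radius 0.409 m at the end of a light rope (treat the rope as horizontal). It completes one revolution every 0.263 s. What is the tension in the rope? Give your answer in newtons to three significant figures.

102 N

v = 2πr/T = 2π × 0.409/0.263 = 9.771 m/s.
The tension is the only horizontal force, so it supplies the full centripetal force: T = m v²/r = 0.436 × (9.771)²/0.409 = 0.436 × 95.48/0.409 = 101.8 N.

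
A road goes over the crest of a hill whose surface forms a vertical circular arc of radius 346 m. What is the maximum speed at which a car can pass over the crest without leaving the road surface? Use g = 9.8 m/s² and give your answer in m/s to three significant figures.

58.2 m/s

At the crest the centre of the circle is below the car, so the net downward (centripetal) force is mg − N = mv²/r.
The car leaves the road when N → 0, giving v_max = √(g r) = √(9.8 × 346) = 58.23 m/s.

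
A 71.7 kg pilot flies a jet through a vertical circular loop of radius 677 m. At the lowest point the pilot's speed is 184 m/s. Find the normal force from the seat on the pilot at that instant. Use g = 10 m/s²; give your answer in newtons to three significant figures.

4300 N

At the lowest point, N points up (toward the centre) and the weight mg points down (away from the centre), so the net inward force is N − mg = mv²/r.
N = m(v²/r + g) = 71.7 × ((184)²/677 + 10.0) = 71.7 × (50.01 + 10.0) = 71.7 × 60.01 = 4303 N.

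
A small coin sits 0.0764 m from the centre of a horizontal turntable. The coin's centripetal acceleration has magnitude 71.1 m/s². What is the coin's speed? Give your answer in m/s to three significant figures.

a_c = v²/r ⇒ v = √(a_c · r) = √(71.1 × 0.0764) = √5.432 = 2.331 m/s.

2.33 m/s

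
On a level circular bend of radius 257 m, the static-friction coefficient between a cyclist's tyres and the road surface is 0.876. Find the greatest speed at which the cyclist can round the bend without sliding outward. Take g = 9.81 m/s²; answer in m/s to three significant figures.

47.0 m/s

Friction provides the centripetal force on a flat curve. At maximum speed it is at its limiting value: μ_s m g = m v²/r.
Mass cancels: v_max = √(μ_s g r) = √(0.876 × 9.81 × 257) = √2209 = 47.00 m/s.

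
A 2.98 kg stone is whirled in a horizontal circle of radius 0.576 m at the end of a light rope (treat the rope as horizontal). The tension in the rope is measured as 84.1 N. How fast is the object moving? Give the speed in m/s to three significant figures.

T = m v²/r ⇒ v = √(T r / m) = √(84.1 × 0.576 / 2.98) = √16.26 = 4.032 m/s.

4.03 m/s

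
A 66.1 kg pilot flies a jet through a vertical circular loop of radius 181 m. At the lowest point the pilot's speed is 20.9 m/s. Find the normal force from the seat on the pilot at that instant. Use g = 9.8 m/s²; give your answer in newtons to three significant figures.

807 N

At the lowest point, N points up (toward the centre) and the weight mg points down (away from the centre), so the net inward force is N − mg = mv²/r.
N = m(v²/r + g) = 66.1 × ((20.9)²/181 + 9.8) = 66.1 × (2.413 + 9.8) = 66.1 × 12.21 = 807.3 N.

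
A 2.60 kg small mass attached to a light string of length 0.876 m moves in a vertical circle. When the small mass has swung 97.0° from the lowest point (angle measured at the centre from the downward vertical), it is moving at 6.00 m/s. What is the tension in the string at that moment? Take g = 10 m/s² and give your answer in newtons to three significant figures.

104 N

Take the radial direction toward the centre of the circle as positive. The component of the weight along the string toward the centre is −mg cos φ (φ measured from the bottom), so Newton's second law along the string gives T − mg cos φ = m v²/r.
cos 97.0° = -0.1219, so T = m(v²/r + g cos φ) = 2.60 × ((6.00)²/0.876 + 10.0 × -0.1219) = 2.60 × (41.10 + (-1.219)) = 2.60 × 39.88 = 103.7 N.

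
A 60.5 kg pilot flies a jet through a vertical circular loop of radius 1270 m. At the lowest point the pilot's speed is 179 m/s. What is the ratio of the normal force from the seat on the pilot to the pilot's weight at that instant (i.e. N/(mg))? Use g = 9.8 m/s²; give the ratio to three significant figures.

3.57

At the bottom, N − mg = mv²/r, so N = m(v²/r + g) and N/(mg) = v²/(rg) + 1 = (179)²/(1270 × 9.8) + 1 = 2.574 + 1 = 3.574.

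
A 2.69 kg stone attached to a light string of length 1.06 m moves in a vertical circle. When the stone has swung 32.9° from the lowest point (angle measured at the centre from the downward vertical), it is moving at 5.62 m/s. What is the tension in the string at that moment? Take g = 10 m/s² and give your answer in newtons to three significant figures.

Take the radial direction toward the centre of the circle as positive. The component of the weight along the string toward the centre is −mg cos φ (φ measured from the bottom), so Newton's second law along the string gives T − mg cos φ = m v²/r.
cos 32.9° = 0.8396, so T = m(v²/r + g cos φ) = 2.69 × ((5.62)²/1.06 + 10.0 × 0.8396) = 2.69 × (29.80 + (8.396)) = 2.69 × 38.19 = 102.7 N.

103 N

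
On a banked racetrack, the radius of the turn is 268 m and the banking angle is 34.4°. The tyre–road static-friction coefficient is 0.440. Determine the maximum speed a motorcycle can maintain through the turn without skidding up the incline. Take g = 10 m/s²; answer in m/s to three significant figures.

65.7 m/s

At the maximum speed, friction acts down the slope at its limiting value f = μN. Radially (horizontal, toward centre): N sinθ + μN cosθ = mv²/r. Vertically: N cosθ − μN sinθ = mg.
Dividing: v² = r g (sinθ + μcosθ)/(cosθ − μsinθ).
sinθ + μcosθ = 0.5650 + 0.440×0.8251 = 0.9280; cosθ − μsinθ = 0.8251 − 0.440×0.5650 = 0.5765.
v² = 268 × 10.0 × 0.9280/0.5765 = 4314 m²/s², so v = 65.68 m/s.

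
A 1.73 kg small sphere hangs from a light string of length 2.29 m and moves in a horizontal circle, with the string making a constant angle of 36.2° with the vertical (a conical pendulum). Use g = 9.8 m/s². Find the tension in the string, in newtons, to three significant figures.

Vertically the bob has no acceleration, so T cosθ = mg.
T = mg/cosθ = 1.73 × 9.8 / cos 36.2° = 16.95/0.8070 = 21.01 N.

21.0 N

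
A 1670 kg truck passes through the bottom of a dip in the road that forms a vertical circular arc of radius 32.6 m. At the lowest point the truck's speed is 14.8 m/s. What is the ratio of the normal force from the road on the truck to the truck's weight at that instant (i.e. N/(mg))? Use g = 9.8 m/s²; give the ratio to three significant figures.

1.69

At the bottom, N − mg = mv²/r, so N = m(v²/r + g) and N/(mg) = v²/(rg) + 1 = (14.8)²/(32.6 × 9.8) + 1 = 0.6856 + 1 = 1.686.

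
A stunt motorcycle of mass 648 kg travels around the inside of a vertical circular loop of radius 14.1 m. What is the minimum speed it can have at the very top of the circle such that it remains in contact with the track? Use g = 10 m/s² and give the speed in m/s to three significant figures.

11.9 m/s

At the top, both weight mg and N point toward the centre: N + mg = mv²/r.
At minimum speed N → 0, so mg = mv_min²/r ⇒ v_min = √(g r) = √(10.0 × 14.1) = 11.87 m/s.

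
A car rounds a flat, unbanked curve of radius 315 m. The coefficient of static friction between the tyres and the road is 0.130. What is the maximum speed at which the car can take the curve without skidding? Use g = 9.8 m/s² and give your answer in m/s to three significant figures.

20.0 m/s

Friction provides the centripetal force on a flat curve. At maximum speed it is at its limiting value: μ_s m g = m v²/r.
Mass cancels: v_max = √(μ_s g r) = √(0.130 × 9.8 × 315) = √401.3 = 20.03 m/s.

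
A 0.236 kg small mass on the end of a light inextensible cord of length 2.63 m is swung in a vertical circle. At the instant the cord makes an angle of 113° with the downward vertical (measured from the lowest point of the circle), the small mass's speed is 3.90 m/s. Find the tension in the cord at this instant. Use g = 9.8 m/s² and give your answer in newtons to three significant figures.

0.461 N

Take the radial direction toward the centre of the circle as positive. The component of the weight along the string toward the centre is −mg cos φ (φ measured from the bottom), so Newton's second law along the string gives T − mg cos φ = m v²/r.
cos 113° = -0.3907, so T = m(v²/r + g cos φ) = 0.236 × ((3.90)²/2.63 + 9.8 × -0.3907) = 0.236 × (5.783 + (-3.829)) = 0.236 × 1.954 = 0.4612 N.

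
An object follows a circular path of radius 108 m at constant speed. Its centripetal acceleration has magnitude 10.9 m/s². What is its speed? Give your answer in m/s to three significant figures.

34.3 m/s

a_c = v²/r ⇒ v = √(a_c · r) = √(10.9 × 108) = √1177 = 34.31 m/s.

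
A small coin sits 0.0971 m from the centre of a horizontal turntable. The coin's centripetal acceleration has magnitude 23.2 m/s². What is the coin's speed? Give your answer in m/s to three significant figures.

1.50 m/s

a_c = v²/r ⇒ v = √(a_c · r) = √(23.2 × 0.0971) = √2.253 = 1.501 m/s.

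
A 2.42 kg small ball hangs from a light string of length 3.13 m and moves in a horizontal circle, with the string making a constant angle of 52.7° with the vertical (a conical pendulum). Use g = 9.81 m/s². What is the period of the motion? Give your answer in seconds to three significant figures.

2.76 s

r = L sinθ = 2.490 m. From T sinθ = mω²r and T cosθ = mg: tanθ = ω²r/g, so ω² = g tanθ / r = g/(L cosθ).
ω = √(g/(L cosθ)) = √(9.81/(3.13 × 0.6060)) = √5.172 = 2.274 rad/s.
Period = 2π/ω = 2.763 s.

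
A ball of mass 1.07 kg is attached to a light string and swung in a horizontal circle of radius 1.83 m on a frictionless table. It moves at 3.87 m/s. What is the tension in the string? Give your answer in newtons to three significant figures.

8.76 N

The tension is the only horizontal force, so it supplies the full centripetal force: T = m v²/r = 1.07 × (3.870)²/1.83 = 1.07 × 14.98/1.83 = 8.757 N.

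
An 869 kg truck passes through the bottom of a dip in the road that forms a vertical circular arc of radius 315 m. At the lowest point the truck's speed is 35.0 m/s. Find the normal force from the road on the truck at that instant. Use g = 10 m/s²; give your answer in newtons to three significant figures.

12100 N

At the lowest point, N points up (toward the centre) and the weight mg points down (away from the centre), so the net inward force is N − mg = mv²/r.
N = m(v²/r + g) = 869 × ((35.0)²/315 + 10.0) = 869 × (3.889 + 10.0) = 869 × 13.89 = 12070 N.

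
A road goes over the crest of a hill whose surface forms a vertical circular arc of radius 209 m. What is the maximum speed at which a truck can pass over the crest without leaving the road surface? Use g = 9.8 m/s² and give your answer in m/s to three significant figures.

At the crest the centre of the circle is below the truck, so the net downward (centripetal) force is mg − N = mv²/r.
The truck leaves the road when N → 0, giving v_max = √(g r) = √(9.8 × 209) = 45.26 m/s.

45.3 m/s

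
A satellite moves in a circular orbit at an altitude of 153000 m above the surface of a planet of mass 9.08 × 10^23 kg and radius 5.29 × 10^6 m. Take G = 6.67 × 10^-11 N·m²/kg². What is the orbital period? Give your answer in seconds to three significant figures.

r = R + h = 5.29 × 10^6 + 153000 = 5.443 × 10^6 m. Gravity provides the centripetal force: G M m / r² = m v² / r ⇒ v = √(GM/r) = 3336 m/s.
T = 2πr/v = 2π × 5.443 × 10^6 / 3336 = 10250 s.

10300 s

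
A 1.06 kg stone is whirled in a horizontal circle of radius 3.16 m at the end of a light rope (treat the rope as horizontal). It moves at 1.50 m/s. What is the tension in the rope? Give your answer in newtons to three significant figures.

0.755 N

The tension is the only horizontal force, so it supplies the full centripetal force: T = m v²/r = 1.06 × (1.500)²/3.16 = 1.06 × 2.250/3.16 = 0.7547 N.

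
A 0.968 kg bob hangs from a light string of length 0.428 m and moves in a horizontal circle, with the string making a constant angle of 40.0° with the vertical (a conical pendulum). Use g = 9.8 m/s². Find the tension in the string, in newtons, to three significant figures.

Vertically the bob has no acceleration, so T cosθ = mg.
T = mg/cosθ = 0.968 × 9.8 / cos 40.0° = 9.486/0.7660 = 12.38 N.

12.4 N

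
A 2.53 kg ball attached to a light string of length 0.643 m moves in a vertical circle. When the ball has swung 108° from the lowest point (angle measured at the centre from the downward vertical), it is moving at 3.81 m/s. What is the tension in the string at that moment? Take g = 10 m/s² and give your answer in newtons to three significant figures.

Take the radial direction toward the centre of the circle as positive. The component of the weight along the string toward the centre is −mg cos φ (φ measured from the bottom), so Newton's second law along the string gives T − mg cos φ = m v²/r.
cos 108° = -0.3090, so T = m(v²/r + g cos φ) = 2.53 × ((3.81)²/0.643 + 10.0 × -0.3090) = 2.53 × (22.58 + (-3.090)) = 2.53 × 19.49 = 49.30 N.

49.3 N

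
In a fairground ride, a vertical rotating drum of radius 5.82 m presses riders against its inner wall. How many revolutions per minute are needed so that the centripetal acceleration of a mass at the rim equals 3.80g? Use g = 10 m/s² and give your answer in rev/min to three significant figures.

24.4 rev/min

Require ω²r = 3.80g, so ω = √(3.80 × 10.0/5.82) = 2.555 rad/s.
In rev/min: ω × 60/(2π) = 2.555 × 60/(2π) = 24.40 rev/min.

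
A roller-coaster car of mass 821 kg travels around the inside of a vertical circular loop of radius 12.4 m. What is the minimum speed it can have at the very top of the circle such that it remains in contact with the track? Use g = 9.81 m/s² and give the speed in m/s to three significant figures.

11.0 m/s

At the highest point the centre is directly below, so both the weight and N act inward: N + mg = mv²/r.
At minimum speed N → 0, so mg = mv_min²/r ⇒ v_min = √(g r) = √(9.81 × 12.4) = 11.03 m/s.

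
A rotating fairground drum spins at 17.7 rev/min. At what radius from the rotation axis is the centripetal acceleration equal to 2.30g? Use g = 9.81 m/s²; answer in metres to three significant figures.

ω = 17.7 rev/min × 2π/60 = 1.854 rad/s.
a_c = ω²r = 2.30g ⇒ r = 2.30 × 9.81 / (1.854)² = 22.56/3.436 = 6.567 m.

6.57 m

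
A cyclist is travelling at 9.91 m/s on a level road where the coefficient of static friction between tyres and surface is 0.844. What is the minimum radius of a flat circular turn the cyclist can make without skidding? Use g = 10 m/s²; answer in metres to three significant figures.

At the limit, μ_s m g = m v²/r, so r_min = v²/(μ_s g) = (9.91)²/(0.844 × 10.0) = 98.21/8.440 = 11.64 m.

11.6 m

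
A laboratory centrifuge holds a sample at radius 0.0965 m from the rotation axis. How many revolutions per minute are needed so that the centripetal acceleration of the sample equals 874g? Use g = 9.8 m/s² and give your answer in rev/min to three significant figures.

2840 rev/min

Require ω²r = 874g, so ω = √(874 × 9.8/0.0965) = 297.9 rad/s.
In rev/min: ω × 60/(2π) = 297.9 × 60/(2π) = 2845 rev/min.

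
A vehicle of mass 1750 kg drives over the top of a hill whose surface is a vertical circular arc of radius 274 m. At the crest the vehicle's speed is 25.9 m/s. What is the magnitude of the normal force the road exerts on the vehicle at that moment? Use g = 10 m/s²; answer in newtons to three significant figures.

13200 N

At the crest the centripetal acceleration points downward (toward the centre of the arc), so mg − N = mv²/r.
N = m(g − v²/r) = 1750 × (10.0 − (25.9)²/274) = 1750 × (10.0 − 2.448) = 1750 × 7.552 = 13220 N.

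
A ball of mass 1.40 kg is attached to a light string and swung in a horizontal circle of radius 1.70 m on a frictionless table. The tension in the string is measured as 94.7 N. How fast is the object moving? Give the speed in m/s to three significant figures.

T = m v²/r ⇒ v = √(T r / m) = √(94.7 × 1.70 / 1.40) = √115.0 = 10.72 m/s.

10.7 m/s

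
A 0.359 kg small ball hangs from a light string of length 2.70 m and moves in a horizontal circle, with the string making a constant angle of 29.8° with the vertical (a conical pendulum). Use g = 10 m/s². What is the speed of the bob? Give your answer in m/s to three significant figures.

2.77 m/s

The radius of the circle is r = L sinθ = 2.70 × sin 29.8° = 1.342 m.
Horizontally T sinθ = mv²/r and vertically T cosθ = mg, so tanθ = v²/(rg).
v = √(r g tanθ) = √(1.342 × 10.0 × 0.5727) = √7.685 = 2.772 m/s.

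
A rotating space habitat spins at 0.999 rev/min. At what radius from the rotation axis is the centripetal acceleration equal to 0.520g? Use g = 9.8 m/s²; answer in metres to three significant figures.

ω = 0.999 rev/min × 2π/60 = 0.1046 rad/s.
a_c = ω²r = 0.520g ⇒ r = 0.520 × 9.8 / (0.1046)² = 5.096/0.01094 = 465.6 m.

466 m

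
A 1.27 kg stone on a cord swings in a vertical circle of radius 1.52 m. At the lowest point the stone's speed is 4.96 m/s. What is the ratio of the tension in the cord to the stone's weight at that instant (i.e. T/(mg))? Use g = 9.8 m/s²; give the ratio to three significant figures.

At the bottom, T − mg = mv²/r, so T = m(v²/r + g) and T/(mg) = v²/(rg) + 1 = (4.96)²/(1.52 × 9.8) + 1 = 1.652 + 1 = 2.652.

2.65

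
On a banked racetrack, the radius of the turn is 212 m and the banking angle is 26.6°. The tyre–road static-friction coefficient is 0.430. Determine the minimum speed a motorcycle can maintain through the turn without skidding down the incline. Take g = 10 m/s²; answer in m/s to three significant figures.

At the minimum speed, friction acts up the slope at its limiting value f = μN. Radially (horizontal, toward centre): N sinθ − μN cosθ = mv²/r. Vertically: N cosθ + μN sinθ = mg.
Dividing: v² = r g (sinθ − μcosθ)/(cosθ + μsinθ).
sinθ − μcosθ = 0.4478 − 0.430×0.8942 = 0.06327; cosθ + μsinθ = 0.8942 + 0.430×0.4478 = 1.087.
v² = 212 × 10.0 × 0.06327/1.087 = 123.4 m²/s², so v = 11.11 m/s.

11.1 m/s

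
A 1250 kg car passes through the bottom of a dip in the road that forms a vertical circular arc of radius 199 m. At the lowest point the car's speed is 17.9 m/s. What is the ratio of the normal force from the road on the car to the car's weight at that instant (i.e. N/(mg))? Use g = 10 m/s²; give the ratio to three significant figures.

At the bottom, N − mg = mv²/r, so N = m(v²/r + g) and N/(mg) = v²/(rg) + 1 = (17.9)²/(199 × 10.0) + 1 = 0.1610 + 1 = 1.161.

1.16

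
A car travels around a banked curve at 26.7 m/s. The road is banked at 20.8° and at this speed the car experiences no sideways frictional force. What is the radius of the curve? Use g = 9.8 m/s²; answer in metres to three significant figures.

Frictionless banking: tanθ = v²/(rg), so r = v²/(g tanθ).
r = (26.7)²/(9.8 × tan 20.8°) = 712.9/(9.8 × 0.3799) = 712.9/3.723 = 191.5 m.

191 m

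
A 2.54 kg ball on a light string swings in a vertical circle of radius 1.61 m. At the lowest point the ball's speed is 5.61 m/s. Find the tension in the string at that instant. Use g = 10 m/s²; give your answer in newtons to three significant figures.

75.1 N

At the lowest point, T points up (toward the centre) and the weight mg points down (away from the centre), so the net inward force is T − mg = mv²/r.
T = m(v²/r + g) = 2.54 × ((5.61)²/1.61 + 10.0) = 2.54 × (19.55 + 10.0) = 2.54 × 29.55 = 75.05 N.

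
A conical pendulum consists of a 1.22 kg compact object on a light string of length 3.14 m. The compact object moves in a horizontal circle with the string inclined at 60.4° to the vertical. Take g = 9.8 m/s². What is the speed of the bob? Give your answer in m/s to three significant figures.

The radius of the circle is r = L sinθ = 3.14 × sin 60.4° = 2.730 m.
Horizontally T sinθ = mv²/r and vertically T cosθ = mg, so tanθ = v²/(rg).
v = √(r g tanθ) = √(2.730 × 9.8 × 1.760) = √47.10 = 6.863 m/s.

6.86 m/s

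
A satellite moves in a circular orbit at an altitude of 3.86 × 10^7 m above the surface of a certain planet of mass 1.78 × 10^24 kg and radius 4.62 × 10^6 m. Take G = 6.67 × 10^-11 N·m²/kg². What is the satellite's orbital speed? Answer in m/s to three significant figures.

Orbital radius r = R + h = 4.62 × 10^6 + 3.86 × 10^7 = 4.322 × 10^7 m.
Gravity supplies the centripetal force: G M m / r² = m v² / r, so v = √(GM/r).
v = √(6.67 × 10^-11 × 1.78 × 10^24 / 4.322 × 10^7) = √(2.747 × 10^6) = 1657 m/s.

1660 m/s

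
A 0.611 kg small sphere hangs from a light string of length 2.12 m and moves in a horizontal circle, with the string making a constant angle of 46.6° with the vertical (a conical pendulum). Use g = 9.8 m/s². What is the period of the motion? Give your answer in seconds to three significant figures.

2.42 s

r = L sinθ = 1.540 m. From T sinθ = mω²r and T cosθ = mg: tanθ = ω²r/g, so ω² = g tanθ / r = g/(L cosθ).
ω = √(g/(L cosθ)) = √(9.8/(2.12 × 0.6871)) = √6.728 = 2.594 rad/s.
Period = 2π/ω = 2.422 s.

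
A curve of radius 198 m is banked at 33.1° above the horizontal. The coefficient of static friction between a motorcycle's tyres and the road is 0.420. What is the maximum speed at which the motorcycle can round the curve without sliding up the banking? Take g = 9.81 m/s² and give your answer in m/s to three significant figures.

53.5 m/s

At the maximum speed, friction acts down the slope at its limiting value f = μN. Radially (horizontal, toward centre): N sinθ + μN cosθ = mv²/r. Vertically: N cosθ − μN sinθ = mg.
Dividing: v² = r g (sinθ + μcosθ)/(cosθ − μsinθ).
sinθ + μcosθ = 0.5461 + 0.420×0.8377 = 0.8979; cosθ − μsinθ = 0.8377 − 0.420×0.5461 = 0.6084.
v² = 198 × 9.81 × 0.8979/0.6084 = 2867 m²/s², so v = 53.54 m/s.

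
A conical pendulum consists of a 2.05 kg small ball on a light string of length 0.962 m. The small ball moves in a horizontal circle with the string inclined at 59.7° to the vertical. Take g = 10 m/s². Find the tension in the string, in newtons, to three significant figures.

40.6 N

Vertically the bob has no acceleration, so T cosθ = mg.
T = mg/cosθ = 2.05 × 10.0 / cos 59.7° = 20.50/0.5045 = 40.63 N.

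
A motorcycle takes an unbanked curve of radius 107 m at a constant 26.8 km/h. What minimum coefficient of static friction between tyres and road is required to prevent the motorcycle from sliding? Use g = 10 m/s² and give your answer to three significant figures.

v = 26.8/3.6 = 7.444 m/s.
Friction provides the centripetal force: μ_s m g = m v²/r, so μ_s = v²/(g r) = (7.444)²/(10.0 × 107) = 55.42/1070 = 0.05179.

0.0518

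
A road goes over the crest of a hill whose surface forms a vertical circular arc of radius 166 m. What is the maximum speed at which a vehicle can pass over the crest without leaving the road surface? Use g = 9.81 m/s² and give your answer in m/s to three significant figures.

40.4 m/s

At the crest the centre of the circle is below the vehicle, so the net downward (centripetal) force is mg − N = mv²/r.
The vehicle leaves the road when N → 0, giving v_max = √(g r) = √(9.81 × 166) = 40.35 m/s.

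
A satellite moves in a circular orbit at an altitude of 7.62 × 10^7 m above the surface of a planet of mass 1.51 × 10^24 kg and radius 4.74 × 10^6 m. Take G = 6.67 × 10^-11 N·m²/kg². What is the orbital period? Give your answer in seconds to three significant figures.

r = R + h = 4.74 × 10^6 + 7.62 × 10^7 = 8.094 × 10^7 m. Gravity provides the centripetal force: G M m / r² = m v² / r ⇒ v = √(GM/r) = 1116 m/s.
T = 2πr/v = 2π × 8.094 × 10^7 / 1116 = 455900 s.

456000 s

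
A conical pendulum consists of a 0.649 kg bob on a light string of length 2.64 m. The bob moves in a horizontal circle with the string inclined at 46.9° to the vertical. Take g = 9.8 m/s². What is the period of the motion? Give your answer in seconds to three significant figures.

2.70 s

r = L sinθ = 1.928 m. From T sinθ = mω²r and T cosθ = mg: tanθ = ω²r/g, so ω² = g tanθ / r = g/(L cosθ).
ω = √(g/(L cosθ)) = √(9.8/(2.64 × 0.6833)) = √5.433 = 2.331 rad/s.
Period = 2π/ω = 2.696 s.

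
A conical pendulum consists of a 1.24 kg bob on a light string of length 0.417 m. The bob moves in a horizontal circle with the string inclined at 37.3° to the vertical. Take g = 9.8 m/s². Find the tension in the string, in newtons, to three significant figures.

15.3 N

Vertically the bob has no acceleration, so T cosθ = mg.
T = mg/cosθ = 1.24 × 9.8 / cos 37.3° = 12.15/0.7955 = 15.28 N.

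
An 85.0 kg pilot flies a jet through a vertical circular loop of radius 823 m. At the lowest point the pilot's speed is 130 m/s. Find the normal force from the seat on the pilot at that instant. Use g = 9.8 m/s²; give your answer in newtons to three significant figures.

At the lowest point, N points up (toward the centre) and the weight mg points down (away from the centre), so the net inward force is N − mg = mv²/r.
N = m(v²/r + g) = 85.0 × ((130)²/823 + 9.8) = 85.0 × (20.53 + 9.8) = 85.0 × 30.33 = 2578 N.

2580 N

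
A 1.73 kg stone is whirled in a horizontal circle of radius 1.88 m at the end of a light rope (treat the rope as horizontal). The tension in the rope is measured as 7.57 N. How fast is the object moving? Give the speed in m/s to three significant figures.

2.87 m/s

T = m v²/r ⇒ v = √(T r / m) = √(7.57 × 1.88 / 1.73) = √8.226 = 2.868 m/s.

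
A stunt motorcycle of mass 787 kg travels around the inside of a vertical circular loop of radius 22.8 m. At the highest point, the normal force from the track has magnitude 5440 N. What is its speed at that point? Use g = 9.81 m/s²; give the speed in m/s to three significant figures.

At the top, N + mg = mv²/r, so v = √(r(N/m + g)) = √(22.8 × (5440/787 + 9.81)) = √(22.8 × 16.72) = √381.3 = 19.53 m/s.

19.5 m/s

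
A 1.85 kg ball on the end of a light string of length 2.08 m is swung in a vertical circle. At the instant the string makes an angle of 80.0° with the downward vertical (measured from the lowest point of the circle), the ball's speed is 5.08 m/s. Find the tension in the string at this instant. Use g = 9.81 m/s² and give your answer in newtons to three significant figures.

Take the radial direction toward the centre of the circle as positive. The component of the weight along the string toward the centre is −mg cos φ (φ measured from the bottom), so Newton's second law along the string gives T − mg cos φ = m v²/r.
cos 80.0° = 0.1736, so T = m(v²/r + g cos φ) = 1.85 × ((5.08)²/2.08 + 9.81 × 0.1736) = 1.85 × (12.41 + (1.703)) = 1.85 × 14.11 = 26.10 N.

26.1 N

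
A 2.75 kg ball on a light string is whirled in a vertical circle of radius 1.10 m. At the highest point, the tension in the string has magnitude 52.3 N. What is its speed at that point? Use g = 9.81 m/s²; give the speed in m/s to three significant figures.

At the top, T + mg = mv²/r, so v = √(r(T/m + g)) = √(1.10 × (52.3/2.75 + 9.81)) = √(1.10 × 28.83) = √31.71 = 5.631 m/s.

5.63 m/s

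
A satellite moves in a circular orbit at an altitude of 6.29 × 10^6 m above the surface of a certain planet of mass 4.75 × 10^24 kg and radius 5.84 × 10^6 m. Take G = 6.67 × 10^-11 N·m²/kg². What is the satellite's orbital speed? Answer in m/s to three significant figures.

5110 m/s

Orbital radius r = R + h = 5.84 × 10^6 + 6.29 × 10^6 = 1.213 × 10^7 m.
Gravity supplies the centripetal force: G M m / r² = m v² / r, so v = √(GM/r).
v = √(6.67 × 10^-11 × 4.75 × 10^24 / 1.213 × 10^7) = √(2.612 × 10^7) = 5111 m/s.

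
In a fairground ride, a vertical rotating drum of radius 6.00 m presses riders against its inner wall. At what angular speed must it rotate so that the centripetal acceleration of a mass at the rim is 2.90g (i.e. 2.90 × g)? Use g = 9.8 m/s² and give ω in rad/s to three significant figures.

2.18 rad/s

Centripetal acceleration a_c = ω²r. Setting ω²r = 2.90g:
ω = √(2.90g / r) = √(2.90 × 9.8 / 6.00) = √4.737 = 2.176 rad/s.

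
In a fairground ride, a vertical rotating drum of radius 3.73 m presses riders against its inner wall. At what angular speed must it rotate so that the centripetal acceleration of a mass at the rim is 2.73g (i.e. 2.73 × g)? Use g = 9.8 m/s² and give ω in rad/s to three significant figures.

2.68 rad/s

Centripetal acceleration a_c = ω²r. Setting ω²r = 2.73g:
ω = √(2.73g / r) = √(2.73 × 9.8 / 3.73) = √7.173 = 2.678 rad/s.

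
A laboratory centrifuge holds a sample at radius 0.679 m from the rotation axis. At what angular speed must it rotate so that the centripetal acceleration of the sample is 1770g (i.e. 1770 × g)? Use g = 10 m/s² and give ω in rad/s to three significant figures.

Centripetal acceleration a_c = ω²r. Setting ω²r = 1770g:
ω = √(1770g / r) = √(1770 × 10.0 / 0.679) = √26070 = 161.5 rad/s.

161 rad/s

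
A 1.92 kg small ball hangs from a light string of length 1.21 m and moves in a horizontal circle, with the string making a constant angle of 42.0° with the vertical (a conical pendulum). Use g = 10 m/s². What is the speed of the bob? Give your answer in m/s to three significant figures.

2.70 m/s

The radius of the circle is r = L sinθ = 1.21 × sin 42.0° = 0.8096 m.
Horizontally T sinθ = mv²/r and vertically T cosθ = mg, so tanθ = v²/(rg).
v = √(r g tanθ) = √(0.8096 × 10.0 × 0.9004) = √7.290 = 2.700 m/s.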